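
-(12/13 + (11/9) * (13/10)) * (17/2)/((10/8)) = -49963/2925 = -17.08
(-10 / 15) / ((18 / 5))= -5 / 27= -0.19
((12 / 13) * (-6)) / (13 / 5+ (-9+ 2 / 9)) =1620 / 1807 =0.90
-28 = -28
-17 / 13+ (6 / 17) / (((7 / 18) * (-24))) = -4163 / 3094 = -1.35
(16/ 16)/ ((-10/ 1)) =-1/ 10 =-0.10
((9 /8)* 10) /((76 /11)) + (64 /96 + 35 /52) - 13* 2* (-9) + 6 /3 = 2833205 /11856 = 238.97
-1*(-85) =85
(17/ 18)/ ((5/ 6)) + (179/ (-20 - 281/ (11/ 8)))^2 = 161701823/ 91365360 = 1.77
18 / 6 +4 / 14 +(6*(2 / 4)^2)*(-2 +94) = 989 / 7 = 141.29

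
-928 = -928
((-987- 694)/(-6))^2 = 2825761/36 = 78493.36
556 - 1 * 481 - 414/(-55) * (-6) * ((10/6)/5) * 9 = -60.49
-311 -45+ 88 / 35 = -12372 / 35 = -353.49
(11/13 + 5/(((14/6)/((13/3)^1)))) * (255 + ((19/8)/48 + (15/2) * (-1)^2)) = 46477559/17472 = 2660.12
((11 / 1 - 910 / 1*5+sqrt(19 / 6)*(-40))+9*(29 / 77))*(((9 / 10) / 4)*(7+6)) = -20430657 / 1540 - 39*sqrt(114) / 2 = -13474.86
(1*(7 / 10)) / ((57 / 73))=511 / 570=0.90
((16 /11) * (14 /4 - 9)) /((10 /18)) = -72 /5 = -14.40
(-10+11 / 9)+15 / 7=-418 / 63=-6.63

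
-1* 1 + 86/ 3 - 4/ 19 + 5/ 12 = 6355/ 228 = 27.87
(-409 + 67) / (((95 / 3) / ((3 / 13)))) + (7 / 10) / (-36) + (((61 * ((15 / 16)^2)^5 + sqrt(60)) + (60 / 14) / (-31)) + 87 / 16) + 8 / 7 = 2 * sqrt(15) + 1002793042976346905 / 27915500717604864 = 43.67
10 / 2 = 5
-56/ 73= -0.77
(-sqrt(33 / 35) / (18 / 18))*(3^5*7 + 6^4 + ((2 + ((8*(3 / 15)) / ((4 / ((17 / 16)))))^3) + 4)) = -192196913*sqrt(1155) / 2240000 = -2916.01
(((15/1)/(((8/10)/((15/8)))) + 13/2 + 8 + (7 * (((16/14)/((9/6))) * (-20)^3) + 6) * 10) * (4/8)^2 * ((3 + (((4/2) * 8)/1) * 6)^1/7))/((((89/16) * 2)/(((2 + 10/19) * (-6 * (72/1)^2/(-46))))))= -63047774205504/272251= -231579587.24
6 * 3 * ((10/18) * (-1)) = -10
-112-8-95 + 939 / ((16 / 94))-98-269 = 39477 / 8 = 4934.62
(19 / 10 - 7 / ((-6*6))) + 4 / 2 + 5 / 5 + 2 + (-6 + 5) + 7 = 2357 / 180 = 13.09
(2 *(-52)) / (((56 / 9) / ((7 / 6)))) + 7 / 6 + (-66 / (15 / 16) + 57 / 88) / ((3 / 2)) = -42791 / 660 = -64.83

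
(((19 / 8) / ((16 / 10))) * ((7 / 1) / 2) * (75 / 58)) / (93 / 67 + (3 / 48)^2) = 26733 / 5539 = 4.83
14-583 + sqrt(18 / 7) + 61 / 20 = -11319 / 20 + 3*sqrt(14) / 7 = -564.35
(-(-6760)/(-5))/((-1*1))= 1352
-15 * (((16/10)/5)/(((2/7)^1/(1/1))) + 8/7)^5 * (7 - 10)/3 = 29214414332928/32826171875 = 889.97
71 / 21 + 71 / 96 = 923 / 224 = 4.12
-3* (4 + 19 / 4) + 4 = -89 / 4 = -22.25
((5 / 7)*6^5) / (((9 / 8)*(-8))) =-4320 / 7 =-617.14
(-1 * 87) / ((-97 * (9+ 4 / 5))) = 435 / 4753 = 0.09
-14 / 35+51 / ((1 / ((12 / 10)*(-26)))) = -7958 / 5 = -1591.60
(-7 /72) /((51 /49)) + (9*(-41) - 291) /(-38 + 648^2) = -4306987 /45345528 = -0.09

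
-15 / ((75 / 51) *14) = -51 / 70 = -0.73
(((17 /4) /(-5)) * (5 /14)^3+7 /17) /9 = 69607 /1679328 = 0.04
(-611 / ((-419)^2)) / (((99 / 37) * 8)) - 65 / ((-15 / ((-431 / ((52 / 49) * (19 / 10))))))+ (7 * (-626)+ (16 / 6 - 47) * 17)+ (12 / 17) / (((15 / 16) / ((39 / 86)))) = -58530372923440631 / 9655932246840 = -6061.60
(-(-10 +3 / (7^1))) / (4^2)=67 / 112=0.60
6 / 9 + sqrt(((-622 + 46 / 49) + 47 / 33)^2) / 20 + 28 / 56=346561 / 10780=32.15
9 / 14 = 0.64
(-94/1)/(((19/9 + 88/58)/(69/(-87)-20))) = 538.69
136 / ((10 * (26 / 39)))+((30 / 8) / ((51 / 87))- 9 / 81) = 81659 / 3060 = 26.69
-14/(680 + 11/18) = -252/12251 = -0.02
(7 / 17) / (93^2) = 7 / 147033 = 0.00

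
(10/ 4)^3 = 125/ 8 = 15.62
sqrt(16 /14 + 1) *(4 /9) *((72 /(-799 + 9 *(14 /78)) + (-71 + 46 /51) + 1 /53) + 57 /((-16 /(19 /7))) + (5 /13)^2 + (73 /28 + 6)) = -384687424223 *sqrt(105) /85234704516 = -46.25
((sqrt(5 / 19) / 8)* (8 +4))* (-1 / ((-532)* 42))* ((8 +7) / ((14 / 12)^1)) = 45* sqrt(95) / 990584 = 0.00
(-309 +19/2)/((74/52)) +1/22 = -171277/814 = -210.41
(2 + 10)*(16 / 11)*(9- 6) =576 / 11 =52.36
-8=-8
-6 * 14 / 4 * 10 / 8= -105 / 4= -26.25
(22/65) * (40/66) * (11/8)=11/39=0.28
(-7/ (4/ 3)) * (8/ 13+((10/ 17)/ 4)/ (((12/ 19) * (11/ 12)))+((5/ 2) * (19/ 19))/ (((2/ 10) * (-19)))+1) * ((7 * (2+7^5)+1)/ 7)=-106912.50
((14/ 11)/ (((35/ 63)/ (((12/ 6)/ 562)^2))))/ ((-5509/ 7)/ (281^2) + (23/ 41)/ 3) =7749/ 47280805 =0.00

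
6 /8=3 /4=0.75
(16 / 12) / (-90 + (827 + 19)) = 1 / 567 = 0.00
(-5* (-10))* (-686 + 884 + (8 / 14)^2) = 485900 / 49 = 9916.33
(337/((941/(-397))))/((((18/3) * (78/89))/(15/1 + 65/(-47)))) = -1905155360/5174559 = -368.18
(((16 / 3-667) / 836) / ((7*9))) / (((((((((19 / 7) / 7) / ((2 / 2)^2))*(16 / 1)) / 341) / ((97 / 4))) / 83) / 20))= -17339639975 / 623808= -27796.44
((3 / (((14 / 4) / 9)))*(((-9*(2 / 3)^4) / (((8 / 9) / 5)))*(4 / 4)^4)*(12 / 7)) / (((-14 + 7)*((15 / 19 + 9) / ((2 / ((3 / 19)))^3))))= 41702720 / 10633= 3922.01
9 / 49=0.18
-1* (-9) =9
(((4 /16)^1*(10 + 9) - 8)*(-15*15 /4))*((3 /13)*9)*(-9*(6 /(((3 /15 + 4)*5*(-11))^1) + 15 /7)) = -8912025 /1232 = -7233.79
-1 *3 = -3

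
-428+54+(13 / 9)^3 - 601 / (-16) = -3889055 / 11664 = -333.42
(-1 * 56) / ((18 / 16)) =-448 / 9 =-49.78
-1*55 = -55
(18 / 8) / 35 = 9 / 140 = 0.06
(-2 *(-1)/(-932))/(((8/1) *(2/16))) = -1/466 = -0.00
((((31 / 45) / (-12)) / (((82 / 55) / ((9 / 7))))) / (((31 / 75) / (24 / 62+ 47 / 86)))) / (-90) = 136895 / 110180448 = 0.00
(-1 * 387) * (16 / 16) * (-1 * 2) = 774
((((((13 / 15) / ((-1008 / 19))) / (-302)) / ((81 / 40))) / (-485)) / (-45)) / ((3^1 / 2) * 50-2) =247 / 14731971641100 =0.00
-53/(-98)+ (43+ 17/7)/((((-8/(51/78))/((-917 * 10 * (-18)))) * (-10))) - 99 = 155904139/2548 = 61186.87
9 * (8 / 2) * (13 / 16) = 117 / 4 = 29.25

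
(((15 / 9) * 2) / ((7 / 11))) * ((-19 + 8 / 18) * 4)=-73480 / 189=-388.78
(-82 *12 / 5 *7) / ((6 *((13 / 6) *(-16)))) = 861 / 130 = 6.62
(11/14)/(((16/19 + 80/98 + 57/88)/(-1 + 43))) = 2703624/188939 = 14.31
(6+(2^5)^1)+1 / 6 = 229 / 6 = 38.17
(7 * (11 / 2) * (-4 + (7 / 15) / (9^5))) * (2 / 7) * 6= -77944526 / 295245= -264.00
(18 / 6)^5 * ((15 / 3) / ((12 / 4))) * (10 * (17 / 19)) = 68850 / 19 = 3623.68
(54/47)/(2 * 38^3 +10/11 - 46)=297/28357168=0.00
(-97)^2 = 9409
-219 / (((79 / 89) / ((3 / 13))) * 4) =-58473 / 4108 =-14.23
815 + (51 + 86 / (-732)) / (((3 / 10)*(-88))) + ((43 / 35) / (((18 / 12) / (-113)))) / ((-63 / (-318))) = 41356219 / 119560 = 345.90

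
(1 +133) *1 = 134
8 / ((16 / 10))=5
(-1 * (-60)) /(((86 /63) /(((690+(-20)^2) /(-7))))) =-294300 /43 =-6844.19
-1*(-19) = 19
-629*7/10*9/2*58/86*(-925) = 212598855/172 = 1236039.85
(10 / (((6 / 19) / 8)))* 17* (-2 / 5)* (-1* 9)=15504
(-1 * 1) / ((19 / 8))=-8 / 19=-0.42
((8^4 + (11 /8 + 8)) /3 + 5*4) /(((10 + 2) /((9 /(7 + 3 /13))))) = 9217 /64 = 144.02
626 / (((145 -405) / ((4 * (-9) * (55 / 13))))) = 366.71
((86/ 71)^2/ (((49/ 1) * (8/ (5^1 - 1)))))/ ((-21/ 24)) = -29584/ 1729063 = -0.02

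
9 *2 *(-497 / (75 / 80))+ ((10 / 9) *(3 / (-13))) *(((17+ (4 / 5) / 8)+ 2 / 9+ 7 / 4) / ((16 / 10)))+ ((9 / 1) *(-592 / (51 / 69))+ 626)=-7698827249 / 477360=-16127.93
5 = 5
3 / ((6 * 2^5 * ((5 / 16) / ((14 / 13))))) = 7 / 130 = 0.05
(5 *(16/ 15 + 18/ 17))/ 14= 271/ 357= 0.76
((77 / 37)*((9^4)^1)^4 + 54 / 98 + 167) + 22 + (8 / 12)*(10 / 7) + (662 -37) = 3856285257881673.80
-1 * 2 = -2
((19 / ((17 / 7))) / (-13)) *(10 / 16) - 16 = -28953 / 1768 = -16.38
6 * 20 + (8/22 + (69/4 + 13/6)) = 18451/132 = 139.78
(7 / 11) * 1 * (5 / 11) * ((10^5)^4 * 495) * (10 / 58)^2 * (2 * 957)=23625000000000000000000000 / 29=814655172413793103448275.90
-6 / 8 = -3 / 4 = -0.75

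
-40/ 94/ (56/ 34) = -85/ 329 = -0.26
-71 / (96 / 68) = -1207 / 24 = -50.29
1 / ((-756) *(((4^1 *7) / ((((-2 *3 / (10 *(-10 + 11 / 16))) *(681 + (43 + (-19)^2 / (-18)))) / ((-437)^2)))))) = -12671 / 1129354381890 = -0.00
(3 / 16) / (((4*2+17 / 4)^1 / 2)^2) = 0.00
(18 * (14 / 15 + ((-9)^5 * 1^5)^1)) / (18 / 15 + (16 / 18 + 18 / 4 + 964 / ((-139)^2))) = -160099.41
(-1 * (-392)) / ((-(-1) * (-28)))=-14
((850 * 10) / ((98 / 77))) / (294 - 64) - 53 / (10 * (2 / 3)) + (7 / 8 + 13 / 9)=1356653 / 57960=23.41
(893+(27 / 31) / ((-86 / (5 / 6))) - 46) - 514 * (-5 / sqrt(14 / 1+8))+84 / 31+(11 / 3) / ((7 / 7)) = 1285 * sqrt(22) / 11+13650473 / 15996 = 1401.29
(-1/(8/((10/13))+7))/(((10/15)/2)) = -5/29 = -0.17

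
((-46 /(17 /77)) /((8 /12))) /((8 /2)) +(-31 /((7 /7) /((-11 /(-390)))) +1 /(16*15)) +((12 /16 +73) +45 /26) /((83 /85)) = -1.70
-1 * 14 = -14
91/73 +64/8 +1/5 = 9.45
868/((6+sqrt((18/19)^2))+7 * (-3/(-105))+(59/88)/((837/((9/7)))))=4723968480/38904157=121.43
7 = 7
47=47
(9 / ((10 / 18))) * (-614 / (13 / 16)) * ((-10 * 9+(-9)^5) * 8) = 376476035328 / 65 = 5791939005.05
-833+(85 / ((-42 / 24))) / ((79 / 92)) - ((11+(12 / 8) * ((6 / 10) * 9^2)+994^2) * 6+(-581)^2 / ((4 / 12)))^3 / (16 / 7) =-10114743326564481673678193 / 69125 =-146325400745959951879.61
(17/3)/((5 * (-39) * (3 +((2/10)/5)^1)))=-0.01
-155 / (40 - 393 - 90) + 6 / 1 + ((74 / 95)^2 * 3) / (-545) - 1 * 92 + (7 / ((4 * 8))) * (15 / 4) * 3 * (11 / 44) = -94870579455623 / 1115622848000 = -85.04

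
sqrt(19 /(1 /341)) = sqrt(6479) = 80.49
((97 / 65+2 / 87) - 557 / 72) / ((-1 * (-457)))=-844289 / 62024040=-0.01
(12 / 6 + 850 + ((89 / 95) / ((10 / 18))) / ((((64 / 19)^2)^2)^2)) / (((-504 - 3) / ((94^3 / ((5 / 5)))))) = -207487417978703073043399 / 148653972075315200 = -1395774.46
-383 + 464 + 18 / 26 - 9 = 945 / 13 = 72.69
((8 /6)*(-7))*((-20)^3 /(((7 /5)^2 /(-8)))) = -6400000 /21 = -304761.90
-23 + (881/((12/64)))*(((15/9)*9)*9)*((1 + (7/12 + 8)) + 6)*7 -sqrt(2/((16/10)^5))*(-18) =225*sqrt(5)/64 + 69193717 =69193724.86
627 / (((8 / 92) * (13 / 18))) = 129789 / 13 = 9983.77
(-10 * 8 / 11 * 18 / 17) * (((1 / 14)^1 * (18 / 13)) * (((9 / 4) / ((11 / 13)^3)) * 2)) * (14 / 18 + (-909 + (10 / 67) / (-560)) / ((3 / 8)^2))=29876263307280 / 817128851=36562.49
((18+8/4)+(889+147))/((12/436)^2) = 4182112/3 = 1394037.33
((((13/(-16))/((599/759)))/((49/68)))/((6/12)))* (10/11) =-2.60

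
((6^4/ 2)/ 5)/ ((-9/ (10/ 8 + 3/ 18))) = -102/ 5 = -20.40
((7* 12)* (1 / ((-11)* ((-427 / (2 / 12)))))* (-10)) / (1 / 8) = -160 / 671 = -0.24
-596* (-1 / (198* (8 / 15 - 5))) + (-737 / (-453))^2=298395083 / 151239033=1.97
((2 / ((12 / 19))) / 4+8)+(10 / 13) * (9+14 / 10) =403 / 24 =16.79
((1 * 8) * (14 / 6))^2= 3136 / 9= 348.44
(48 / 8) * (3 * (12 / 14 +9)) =1242 / 7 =177.43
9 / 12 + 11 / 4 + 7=21 / 2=10.50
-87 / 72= -29 / 24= -1.21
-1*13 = -13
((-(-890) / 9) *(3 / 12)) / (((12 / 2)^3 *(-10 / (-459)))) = 1513 / 288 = 5.25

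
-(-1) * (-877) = -877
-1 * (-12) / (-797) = -12 / 797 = -0.02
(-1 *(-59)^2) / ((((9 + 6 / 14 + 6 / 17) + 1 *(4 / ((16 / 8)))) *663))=-24367 / 54678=-0.45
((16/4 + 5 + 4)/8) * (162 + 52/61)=64571/244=264.64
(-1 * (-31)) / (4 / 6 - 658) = -93 / 1972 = -0.05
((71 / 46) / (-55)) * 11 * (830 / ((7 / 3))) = -17679 / 161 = -109.81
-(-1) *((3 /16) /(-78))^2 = 1 /173056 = 0.00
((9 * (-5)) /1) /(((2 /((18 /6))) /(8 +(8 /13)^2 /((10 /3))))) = -92556 /169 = -547.67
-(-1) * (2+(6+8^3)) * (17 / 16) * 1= 1105 / 2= 552.50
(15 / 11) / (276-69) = 5 / 759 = 0.01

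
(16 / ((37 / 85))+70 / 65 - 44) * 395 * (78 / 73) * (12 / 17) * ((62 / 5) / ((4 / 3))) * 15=-11767249080 / 45917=-256272.17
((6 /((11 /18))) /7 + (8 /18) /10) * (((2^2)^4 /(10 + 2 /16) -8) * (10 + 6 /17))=3208960 /12393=258.93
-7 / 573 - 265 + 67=-113461 / 573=-198.01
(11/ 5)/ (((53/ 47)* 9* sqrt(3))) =517* sqrt(3)/ 7155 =0.13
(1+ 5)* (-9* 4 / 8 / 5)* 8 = -216 / 5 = -43.20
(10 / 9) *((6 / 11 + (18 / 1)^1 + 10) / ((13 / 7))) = 21980 / 1287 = 17.08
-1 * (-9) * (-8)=-72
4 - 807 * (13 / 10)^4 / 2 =-22968727 / 20000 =-1148.44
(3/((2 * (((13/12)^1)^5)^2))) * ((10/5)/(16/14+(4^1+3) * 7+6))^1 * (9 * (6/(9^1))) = 2600529297408/18059462432219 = 0.14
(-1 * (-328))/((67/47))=15416/67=230.09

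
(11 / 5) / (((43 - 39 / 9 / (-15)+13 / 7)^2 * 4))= 218295 / 808947364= 0.00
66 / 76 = 33 / 38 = 0.87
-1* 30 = -30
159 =159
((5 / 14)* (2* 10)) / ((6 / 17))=425 / 21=20.24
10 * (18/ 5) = 36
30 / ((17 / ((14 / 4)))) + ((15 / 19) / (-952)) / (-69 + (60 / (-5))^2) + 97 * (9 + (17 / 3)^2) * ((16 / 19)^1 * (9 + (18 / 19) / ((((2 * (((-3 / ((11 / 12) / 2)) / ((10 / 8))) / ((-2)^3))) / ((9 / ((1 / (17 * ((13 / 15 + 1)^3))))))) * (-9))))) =-99583397939393 / 417561480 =-238487.99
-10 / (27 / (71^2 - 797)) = -42440 / 27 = -1571.85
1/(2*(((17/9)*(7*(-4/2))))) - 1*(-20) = 9511/476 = 19.98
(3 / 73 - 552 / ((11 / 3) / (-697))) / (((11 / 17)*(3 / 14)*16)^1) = 3342272437 / 70664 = 47298.09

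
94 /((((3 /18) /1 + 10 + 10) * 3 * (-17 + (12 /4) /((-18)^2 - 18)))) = -19176 /209693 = -0.09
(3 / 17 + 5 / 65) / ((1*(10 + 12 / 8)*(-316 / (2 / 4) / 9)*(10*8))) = -63 / 16062280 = -0.00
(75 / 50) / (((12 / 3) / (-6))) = -9 / 4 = -2.25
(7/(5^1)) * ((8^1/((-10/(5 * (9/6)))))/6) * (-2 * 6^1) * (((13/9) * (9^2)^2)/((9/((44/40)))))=486486/25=19459.44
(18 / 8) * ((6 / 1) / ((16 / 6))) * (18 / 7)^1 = 729 / 56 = 13.02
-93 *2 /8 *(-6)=279 /2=139.50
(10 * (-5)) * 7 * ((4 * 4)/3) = -5600/3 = -1866.67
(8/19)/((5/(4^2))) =128/95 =1.35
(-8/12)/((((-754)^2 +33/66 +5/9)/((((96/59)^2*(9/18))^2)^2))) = -5410421842378752/1502560944949361319547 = -0.00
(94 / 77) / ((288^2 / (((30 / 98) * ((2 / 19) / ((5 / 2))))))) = 47 / 247750272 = 0.00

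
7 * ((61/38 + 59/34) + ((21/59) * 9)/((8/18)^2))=136.90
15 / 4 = 3.75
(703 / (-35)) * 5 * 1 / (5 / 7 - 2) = 703 / 9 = 78.11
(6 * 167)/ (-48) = -20.88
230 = 230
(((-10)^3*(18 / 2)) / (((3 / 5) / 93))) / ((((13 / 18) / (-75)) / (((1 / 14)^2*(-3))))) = -1412437500 / 637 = -2217327.32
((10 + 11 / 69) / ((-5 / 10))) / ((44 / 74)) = -25937 / 759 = -34.17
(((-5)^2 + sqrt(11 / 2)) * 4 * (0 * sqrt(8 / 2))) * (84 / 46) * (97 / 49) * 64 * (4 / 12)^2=0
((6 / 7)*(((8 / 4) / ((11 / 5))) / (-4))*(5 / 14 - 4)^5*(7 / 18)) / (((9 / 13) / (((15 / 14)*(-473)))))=-35576.40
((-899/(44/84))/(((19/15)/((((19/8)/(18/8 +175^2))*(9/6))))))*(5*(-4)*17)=72212175/1347599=53.59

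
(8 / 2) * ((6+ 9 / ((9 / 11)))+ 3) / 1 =80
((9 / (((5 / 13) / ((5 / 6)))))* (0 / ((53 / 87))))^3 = 0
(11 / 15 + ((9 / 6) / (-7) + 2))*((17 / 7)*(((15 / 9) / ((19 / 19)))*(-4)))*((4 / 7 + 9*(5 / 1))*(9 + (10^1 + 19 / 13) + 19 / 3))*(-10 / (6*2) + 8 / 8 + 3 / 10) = -1199144606 / 51597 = -23240.59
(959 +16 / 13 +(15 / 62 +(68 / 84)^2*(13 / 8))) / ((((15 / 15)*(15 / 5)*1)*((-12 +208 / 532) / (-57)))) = 493522664995 / 313604928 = 1573.71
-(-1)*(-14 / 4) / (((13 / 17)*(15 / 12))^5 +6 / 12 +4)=-0.66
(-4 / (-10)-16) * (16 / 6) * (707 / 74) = -73528 / 185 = -397.45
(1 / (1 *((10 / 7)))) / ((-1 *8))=-7 / 80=-0.09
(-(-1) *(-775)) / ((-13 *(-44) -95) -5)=-775 / 472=-1.64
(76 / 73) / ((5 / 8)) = 1.67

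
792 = 792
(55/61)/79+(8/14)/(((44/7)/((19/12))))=98821/636108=0.16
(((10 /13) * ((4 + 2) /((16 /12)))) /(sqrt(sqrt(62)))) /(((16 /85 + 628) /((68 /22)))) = 65025 * 62^(3 /4) /236704468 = 0.01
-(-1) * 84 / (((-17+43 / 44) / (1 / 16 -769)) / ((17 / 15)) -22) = -511258 / 133789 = -3.82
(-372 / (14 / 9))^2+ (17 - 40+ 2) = 2801247 / 49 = 57168.31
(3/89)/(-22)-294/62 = -287919/60698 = -4.74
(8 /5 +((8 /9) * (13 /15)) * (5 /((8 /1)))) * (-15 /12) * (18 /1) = -281 /6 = -46.83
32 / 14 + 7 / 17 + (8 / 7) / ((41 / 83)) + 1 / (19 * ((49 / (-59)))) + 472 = 309494698 / 648907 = 476.95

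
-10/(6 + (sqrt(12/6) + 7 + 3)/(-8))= -1520/721 - 40 * sqrt(2)/721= -2.19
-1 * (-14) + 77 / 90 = 1337 / 90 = 14.86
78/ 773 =0.10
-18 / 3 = -6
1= 1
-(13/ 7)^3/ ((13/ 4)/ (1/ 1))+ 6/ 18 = -1685/ 1029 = -1.64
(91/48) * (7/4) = 637/192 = 3.32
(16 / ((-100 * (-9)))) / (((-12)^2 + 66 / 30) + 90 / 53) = 0.00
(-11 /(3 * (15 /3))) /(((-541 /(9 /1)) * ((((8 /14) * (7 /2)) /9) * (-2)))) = -297 /10820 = -0.03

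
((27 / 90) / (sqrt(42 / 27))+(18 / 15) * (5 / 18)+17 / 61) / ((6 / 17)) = 51 * sqrt(14) / 280+952 / 549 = 2.42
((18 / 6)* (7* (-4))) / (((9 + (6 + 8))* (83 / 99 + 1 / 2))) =-16632 / 6095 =-2.73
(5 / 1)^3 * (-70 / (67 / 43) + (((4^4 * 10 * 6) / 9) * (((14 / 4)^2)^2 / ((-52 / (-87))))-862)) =46552688500 / 871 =53447403.56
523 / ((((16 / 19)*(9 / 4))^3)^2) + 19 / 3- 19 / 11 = 380945258417 / 23944605696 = 15.91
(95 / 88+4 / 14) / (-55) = -841 / 33880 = -0.02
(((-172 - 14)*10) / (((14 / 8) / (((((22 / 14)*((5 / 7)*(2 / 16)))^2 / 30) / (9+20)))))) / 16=-93775 / 62387584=-0.00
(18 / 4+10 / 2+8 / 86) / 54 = 275 / 1548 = 0.18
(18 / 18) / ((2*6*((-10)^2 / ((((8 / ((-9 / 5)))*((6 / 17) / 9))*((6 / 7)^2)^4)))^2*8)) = 644972544 / 240107923365367225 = 0.00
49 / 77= 7 / 11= 0.64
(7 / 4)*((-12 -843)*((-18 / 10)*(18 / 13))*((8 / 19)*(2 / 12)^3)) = 189 / 26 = 7.27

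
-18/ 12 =-3/ 2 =-1.50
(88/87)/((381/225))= 2200/3683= 0.60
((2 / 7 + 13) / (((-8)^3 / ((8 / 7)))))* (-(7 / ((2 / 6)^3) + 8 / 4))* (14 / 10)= 17763 / 2240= 7.93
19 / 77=0.25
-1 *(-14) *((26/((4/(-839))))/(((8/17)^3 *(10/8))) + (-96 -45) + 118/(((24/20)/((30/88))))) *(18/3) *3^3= -335074479327/3520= -95191613.45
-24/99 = -8/33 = -0.24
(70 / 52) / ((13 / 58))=1015 / 169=6.01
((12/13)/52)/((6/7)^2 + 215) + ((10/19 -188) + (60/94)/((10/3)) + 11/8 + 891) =8998923442485/12762748856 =705.09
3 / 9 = 1 / 3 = 0.33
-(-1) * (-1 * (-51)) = 51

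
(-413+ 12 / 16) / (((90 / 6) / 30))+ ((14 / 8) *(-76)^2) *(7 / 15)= 116777 / 30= 3892.57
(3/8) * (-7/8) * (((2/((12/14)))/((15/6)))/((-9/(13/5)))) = 637/7200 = 0.09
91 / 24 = 3.79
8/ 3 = 2.67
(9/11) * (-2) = -18/11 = -1.64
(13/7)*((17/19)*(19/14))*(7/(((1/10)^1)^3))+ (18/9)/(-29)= 3204486/203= 15785.65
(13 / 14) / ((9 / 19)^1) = 247 / 126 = 1.96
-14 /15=-0.93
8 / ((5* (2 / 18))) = 72 / 5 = 14.40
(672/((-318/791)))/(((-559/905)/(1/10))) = 8017576/29627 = 270.62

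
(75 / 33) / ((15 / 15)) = 25 / 11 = 2.27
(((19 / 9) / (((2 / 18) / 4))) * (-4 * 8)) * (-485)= 1179520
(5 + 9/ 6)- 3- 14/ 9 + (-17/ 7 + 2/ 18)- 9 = -1181/ 126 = -9.37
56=56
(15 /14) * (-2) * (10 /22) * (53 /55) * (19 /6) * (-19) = 95665 /1694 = 56.47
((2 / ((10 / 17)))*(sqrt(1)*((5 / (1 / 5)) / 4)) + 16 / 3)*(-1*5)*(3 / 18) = -22.15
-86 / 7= -12.29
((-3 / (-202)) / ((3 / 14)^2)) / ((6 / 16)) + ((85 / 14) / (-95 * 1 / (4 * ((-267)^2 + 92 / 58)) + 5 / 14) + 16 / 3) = 29053891322 / 1251692091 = 23.21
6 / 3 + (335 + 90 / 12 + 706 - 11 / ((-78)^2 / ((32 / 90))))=143802857 / 136890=1050.50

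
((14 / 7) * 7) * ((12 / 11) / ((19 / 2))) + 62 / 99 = 382 / 171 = 2.23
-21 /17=-1.24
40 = 40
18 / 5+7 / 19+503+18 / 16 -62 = 339031 / 760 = 446.09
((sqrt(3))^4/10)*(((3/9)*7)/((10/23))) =483/100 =4.83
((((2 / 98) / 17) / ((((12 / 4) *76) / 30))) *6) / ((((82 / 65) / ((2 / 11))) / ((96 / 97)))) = 93600 / 692383769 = 0.00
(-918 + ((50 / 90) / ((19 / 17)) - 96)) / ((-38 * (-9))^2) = -173309 / 20000844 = -0.01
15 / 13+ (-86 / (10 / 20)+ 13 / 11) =-24262 / 143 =-169.66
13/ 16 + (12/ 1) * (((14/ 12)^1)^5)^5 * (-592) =-49619418617103033007555/ 148074416822550528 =-335097.85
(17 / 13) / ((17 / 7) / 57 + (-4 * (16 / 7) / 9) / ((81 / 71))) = -1648269 / 1068665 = -1.54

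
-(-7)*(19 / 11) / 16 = 133 / 176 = 0.76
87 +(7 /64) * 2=87.22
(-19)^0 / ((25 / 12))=12 / 25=0.48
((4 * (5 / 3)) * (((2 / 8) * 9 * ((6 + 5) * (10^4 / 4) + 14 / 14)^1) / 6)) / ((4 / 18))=1237545 / 4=309386.25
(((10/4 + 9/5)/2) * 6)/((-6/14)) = -301/10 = -30.10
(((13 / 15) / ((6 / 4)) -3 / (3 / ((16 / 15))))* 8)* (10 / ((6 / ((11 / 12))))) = -484 / 81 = -5.98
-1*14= -14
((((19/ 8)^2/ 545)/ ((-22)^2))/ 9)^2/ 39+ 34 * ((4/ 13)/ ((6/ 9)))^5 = 18309863994098030654881/ 25713826600547907993600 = 0.71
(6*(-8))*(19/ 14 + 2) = -1128/ 7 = -161.14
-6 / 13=-0.46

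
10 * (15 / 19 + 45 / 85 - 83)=-263830 / 323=-816.81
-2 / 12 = -1 / 6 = -0.17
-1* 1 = -1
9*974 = 8766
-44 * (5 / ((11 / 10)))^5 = -1250000000 / 14641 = -85376.68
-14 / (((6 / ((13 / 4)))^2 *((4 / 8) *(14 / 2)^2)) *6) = -169 / 6048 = -0.03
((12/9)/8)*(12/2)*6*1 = 6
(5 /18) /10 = 1 /36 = 0.03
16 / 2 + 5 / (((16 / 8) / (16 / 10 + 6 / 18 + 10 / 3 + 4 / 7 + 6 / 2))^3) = 101749544 / 231525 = 439.48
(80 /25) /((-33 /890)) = -2848 /33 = -86.30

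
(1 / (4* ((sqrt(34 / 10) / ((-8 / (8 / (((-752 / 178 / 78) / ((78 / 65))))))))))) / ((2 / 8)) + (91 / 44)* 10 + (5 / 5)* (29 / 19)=470* sqrt(85) / 177021 + 9283 / 418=22.23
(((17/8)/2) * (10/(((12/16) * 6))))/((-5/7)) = -119/36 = -3.31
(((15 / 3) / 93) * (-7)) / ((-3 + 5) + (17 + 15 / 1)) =-35 / 3162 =-0.01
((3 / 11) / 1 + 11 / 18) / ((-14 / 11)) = -25 / 36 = -0.69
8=8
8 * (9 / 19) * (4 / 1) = 288 / 19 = 15.16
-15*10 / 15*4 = -40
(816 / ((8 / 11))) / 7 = 1122 / 7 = 160.29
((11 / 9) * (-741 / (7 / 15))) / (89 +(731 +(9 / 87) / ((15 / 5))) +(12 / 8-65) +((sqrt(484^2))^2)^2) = -71630 / 2025418632979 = -0.00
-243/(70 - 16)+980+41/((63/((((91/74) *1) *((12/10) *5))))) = 217627/222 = 980.30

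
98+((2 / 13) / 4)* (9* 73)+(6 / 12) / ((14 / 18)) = 11276 / 91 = 123.91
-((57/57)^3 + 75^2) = -5626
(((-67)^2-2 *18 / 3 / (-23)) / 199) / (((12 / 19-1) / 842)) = -51560.21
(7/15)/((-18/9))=-7/30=-0.23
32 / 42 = 16 / 21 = 0.76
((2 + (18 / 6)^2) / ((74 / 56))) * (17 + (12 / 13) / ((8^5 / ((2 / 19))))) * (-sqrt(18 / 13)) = -3972993717 * sqrt(26) / 121658368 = -166.52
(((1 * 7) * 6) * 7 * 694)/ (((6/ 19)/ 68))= 43935752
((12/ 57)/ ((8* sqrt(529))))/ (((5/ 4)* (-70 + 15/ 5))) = -2/ 146395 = -0.00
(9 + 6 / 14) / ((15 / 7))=22 / 5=4.40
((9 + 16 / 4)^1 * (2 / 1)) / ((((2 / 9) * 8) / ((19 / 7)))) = 2223 / 56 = 39.70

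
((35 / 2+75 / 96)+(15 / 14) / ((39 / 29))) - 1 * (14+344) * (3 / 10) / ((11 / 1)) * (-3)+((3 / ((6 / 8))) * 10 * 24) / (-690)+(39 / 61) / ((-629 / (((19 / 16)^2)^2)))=13597656954121507 / 289462513500160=46.98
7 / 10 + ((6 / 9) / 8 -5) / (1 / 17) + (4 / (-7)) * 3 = -35531 / 420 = -84.60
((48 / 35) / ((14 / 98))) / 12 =4 / 5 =0.80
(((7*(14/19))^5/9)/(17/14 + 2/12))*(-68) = -4302662992768/215420613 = -19973.31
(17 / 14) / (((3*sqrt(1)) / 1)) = 17 / 42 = 0.40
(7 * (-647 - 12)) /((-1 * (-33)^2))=4613 /1089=4.24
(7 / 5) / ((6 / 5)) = 1.17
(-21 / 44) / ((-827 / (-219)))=-4599 / 36388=-0.13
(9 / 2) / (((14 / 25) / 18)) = 2025 / 14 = 144.64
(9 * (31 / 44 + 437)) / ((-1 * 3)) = -57777 / 44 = -1313.11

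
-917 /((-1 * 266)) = 131 /38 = 3.45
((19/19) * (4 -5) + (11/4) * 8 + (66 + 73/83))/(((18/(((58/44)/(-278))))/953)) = -100792139/4568652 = -22.06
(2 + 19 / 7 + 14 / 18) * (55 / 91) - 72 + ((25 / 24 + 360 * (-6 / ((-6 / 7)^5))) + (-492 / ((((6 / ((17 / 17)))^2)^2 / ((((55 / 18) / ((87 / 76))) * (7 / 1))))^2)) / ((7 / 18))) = 1746441344772143 / 379602637596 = 4600.71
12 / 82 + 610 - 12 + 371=969.15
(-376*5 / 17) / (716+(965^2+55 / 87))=-81780 / 689170837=-0.00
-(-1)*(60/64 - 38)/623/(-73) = 0.00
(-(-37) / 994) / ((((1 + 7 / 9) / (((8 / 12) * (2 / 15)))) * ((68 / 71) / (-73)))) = -2701 / 19040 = -0.14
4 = 4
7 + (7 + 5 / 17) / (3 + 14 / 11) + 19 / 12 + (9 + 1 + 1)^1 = 204133 / 9588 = 21.29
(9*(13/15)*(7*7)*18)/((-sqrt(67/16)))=-137592*sqrt(67)/335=-3361.91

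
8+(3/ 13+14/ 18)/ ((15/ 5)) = 8.34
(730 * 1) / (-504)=-365 / 252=-1.45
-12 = -12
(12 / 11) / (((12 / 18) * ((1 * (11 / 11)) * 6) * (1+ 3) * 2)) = 3 / 88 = 0.03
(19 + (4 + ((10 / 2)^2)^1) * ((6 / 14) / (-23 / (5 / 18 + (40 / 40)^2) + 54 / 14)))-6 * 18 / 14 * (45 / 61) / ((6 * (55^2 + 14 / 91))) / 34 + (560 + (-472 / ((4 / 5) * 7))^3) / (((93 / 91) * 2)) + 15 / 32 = -6381553671735019423 / 21805698950112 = -292655.31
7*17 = 119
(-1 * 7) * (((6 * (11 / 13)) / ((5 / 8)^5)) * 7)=-105971712 / 40625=-2608.53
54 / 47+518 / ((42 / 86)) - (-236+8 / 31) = 5671624 / 4371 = 1297.56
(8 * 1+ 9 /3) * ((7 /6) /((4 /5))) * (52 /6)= 5005 /36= 139.03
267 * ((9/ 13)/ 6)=801/ 26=30.81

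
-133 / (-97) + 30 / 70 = 1222 / 679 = 1.80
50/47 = 1.06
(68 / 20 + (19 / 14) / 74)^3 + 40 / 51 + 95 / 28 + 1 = 319841356946393 / 7088583432000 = 45.12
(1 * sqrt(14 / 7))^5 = 5.66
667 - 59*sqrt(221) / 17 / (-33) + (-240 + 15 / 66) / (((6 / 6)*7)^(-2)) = -243801 / 22 + 59*sqrt(221) / 561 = -11080.30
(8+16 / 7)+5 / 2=179 / 14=12.79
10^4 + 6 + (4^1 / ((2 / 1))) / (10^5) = 500300001 / 50000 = 10006.00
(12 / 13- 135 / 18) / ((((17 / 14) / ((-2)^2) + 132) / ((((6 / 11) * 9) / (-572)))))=0.00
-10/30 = -1/3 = -0.33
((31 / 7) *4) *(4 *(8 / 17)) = 3968 / 119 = 33.34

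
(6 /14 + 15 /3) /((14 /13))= 5.04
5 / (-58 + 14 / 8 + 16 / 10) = -100 / 1093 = -0.09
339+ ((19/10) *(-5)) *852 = -7755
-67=-67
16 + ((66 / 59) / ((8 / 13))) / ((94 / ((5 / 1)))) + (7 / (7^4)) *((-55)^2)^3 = 614067454106527 / 7609112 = 80701592.26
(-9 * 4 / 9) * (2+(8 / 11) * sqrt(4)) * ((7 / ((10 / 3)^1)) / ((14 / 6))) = -12.44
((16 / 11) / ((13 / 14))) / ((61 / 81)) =18144 / 8723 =2.08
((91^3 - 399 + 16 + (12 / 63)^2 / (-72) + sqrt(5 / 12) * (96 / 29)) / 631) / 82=8 * sqrt(15) / 750259 + 1494701585 / 102681999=14.56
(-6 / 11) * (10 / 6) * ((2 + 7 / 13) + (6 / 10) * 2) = -486 / 143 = -3.40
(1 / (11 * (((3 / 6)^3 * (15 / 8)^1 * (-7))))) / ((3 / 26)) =-1664 / 3465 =-0.48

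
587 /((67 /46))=27002 /67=403.01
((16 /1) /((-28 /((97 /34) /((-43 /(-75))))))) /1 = -2.84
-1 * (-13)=13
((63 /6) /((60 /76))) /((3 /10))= 133 /3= 44.33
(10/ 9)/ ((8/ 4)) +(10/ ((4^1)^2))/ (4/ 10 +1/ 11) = 395/ 216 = 1.83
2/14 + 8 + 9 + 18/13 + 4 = 2050/91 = 22.53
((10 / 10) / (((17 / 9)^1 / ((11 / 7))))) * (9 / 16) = 891 / 1904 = 0.47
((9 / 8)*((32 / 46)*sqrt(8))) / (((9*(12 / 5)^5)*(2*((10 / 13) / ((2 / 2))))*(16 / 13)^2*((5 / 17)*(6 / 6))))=4668625*sqrt(2) / 1465122816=0.00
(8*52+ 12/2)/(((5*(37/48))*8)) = 2532/185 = 13.69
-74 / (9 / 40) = -2960 / 9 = -328.89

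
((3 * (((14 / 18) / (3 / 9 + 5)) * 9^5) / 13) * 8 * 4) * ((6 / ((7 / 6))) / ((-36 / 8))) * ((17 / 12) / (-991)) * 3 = 4015332 / 12883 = 311.68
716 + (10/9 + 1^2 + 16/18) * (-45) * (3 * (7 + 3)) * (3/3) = -3334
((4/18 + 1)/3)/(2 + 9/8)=88/675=0.13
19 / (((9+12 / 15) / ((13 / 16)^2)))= 16055 / 12544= 1.28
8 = 8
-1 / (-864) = 1 / 864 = 0.00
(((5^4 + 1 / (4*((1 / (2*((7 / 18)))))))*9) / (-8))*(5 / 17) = -206.87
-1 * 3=-3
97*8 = 776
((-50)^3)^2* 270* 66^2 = 18376875000000000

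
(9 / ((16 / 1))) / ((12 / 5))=15 / 64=0.23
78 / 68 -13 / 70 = 572 / 595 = 0.96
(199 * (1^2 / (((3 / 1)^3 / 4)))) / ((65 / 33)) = 8756 / 585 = 14.97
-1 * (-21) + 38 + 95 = 154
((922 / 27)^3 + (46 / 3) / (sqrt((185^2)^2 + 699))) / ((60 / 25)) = 115 * sqrt(292837831) / 10542161916 + 979721810 / 59049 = 16591.68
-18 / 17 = -1.06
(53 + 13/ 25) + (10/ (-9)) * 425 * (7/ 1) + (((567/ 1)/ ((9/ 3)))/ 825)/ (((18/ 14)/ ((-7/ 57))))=-152928001/ 47025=-3252.06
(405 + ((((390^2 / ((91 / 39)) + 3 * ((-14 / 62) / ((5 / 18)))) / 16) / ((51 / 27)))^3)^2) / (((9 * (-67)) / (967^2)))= -107964514214023946777407079468672758309153605631311364329 / 691650478976396975665917952000000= -156096926837678523952894.20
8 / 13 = 0.62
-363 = -363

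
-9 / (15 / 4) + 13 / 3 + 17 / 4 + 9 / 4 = 253 / 30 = 8.43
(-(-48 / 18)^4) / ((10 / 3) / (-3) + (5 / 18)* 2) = 4096 / 45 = 91.02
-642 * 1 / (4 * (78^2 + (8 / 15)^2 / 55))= -3972375 / 150579128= -0.03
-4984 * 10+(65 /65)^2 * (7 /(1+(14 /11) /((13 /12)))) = -15499239 /311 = -49836.78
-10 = -10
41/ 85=0.48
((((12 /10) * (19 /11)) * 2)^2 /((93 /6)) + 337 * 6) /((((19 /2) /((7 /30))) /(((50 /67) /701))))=885346084 /16736455615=0.05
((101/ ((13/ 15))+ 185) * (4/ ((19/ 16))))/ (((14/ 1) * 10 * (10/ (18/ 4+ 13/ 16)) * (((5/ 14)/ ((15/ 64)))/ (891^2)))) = 1983908619/ 988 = 2008004.68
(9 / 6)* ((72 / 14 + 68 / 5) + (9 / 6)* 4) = 37.11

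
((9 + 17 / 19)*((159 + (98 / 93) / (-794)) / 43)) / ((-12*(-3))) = 275908330 / 271480113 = 1.02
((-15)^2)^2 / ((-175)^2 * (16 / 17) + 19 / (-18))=15491250 / 8819677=1.76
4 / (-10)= -2 / 5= -0.40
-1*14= -14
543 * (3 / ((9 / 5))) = 905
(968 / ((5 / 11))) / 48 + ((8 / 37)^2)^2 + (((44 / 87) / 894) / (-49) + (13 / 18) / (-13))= 87920711451484 / 1984071171845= 44.31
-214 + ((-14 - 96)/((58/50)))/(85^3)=-30490100/142477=-214.00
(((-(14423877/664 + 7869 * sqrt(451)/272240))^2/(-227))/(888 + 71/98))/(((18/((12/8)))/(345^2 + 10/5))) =-1658319434895630639763911/71477456815168000 -220659113218558833 * sqrt(451)/3573872840758400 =-23201904.91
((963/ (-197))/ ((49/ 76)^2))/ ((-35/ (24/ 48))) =2781144/ 16554895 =0.17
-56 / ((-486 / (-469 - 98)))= -196 / 3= -65.33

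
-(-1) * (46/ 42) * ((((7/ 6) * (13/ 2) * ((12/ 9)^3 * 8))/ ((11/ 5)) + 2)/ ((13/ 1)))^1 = 1380506/ 243243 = 5.68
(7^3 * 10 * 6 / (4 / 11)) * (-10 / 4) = -282975 / 2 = -141487.50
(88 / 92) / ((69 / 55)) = 1210 / 1587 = 0.76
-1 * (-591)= 591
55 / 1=55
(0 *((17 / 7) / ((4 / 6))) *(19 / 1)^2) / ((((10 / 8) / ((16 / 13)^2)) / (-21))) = 0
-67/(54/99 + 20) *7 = -5159/226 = -22.83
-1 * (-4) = 4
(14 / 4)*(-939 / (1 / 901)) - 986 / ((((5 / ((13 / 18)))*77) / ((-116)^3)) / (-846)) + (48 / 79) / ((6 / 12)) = -148756303014703 / 60830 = -2445443087.53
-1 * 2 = -2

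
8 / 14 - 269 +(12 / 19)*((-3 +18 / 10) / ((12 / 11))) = -178967 / 665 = -269.12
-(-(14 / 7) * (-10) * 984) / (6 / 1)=-3280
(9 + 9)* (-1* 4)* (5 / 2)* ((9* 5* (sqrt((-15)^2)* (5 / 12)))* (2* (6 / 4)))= -151875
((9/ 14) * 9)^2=33.47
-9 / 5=-1.80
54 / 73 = 0.74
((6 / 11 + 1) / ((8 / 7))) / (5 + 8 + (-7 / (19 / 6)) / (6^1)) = 2261 / 21120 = 0.11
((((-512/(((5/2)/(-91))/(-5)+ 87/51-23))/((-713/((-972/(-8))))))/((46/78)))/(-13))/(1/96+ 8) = 55431806976/830637605477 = 0.07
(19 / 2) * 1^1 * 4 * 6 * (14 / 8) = 399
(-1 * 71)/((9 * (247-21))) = -0.03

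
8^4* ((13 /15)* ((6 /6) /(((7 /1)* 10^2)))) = 13312 /2625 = 5.07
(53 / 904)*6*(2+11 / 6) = 1219 / 904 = 1.35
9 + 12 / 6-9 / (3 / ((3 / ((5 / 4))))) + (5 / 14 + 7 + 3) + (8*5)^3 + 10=4481691 / 70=64024.16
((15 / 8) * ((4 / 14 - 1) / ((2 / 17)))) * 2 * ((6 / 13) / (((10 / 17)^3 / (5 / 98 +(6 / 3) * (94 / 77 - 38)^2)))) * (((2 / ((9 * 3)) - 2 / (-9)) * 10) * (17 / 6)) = -45551143765357 / 38846808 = -1172583.96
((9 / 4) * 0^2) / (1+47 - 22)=0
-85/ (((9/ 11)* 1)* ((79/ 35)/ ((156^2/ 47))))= -88488400/ 3713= -23832.05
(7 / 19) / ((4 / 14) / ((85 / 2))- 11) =-0.03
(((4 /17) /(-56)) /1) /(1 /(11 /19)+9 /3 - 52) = 11 /123760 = 0.00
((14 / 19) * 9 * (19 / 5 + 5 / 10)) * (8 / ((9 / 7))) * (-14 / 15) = -235984 / 1425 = -165.60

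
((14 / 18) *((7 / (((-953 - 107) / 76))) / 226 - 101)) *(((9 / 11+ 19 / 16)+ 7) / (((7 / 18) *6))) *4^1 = -639180097 / 527032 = -1212.79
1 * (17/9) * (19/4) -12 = -109/36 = -3.03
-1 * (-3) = 3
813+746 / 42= 17446 / 21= 830.76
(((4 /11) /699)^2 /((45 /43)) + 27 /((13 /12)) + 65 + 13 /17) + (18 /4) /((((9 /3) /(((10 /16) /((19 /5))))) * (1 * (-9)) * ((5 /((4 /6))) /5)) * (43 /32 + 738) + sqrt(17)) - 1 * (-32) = 95634754794227462599289662478 /779497124107820969289498345 - 180000 * sqrt(17) /1325775557582401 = 122.69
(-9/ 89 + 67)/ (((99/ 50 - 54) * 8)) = -74425/ 462978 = -0.16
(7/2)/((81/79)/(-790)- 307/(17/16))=-3713395/306559297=-0.01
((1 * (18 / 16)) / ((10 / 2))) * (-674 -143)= -7353 / 40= -183.82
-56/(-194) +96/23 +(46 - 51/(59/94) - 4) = -4579592/131629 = -34.79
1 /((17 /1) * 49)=0.00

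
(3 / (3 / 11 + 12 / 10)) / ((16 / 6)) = 0.76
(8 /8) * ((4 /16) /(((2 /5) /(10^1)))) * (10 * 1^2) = 125 /2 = 62.50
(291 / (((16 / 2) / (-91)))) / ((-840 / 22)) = 13871 / 160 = 86.69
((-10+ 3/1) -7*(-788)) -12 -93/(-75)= 137456/25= 5498.24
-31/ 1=-31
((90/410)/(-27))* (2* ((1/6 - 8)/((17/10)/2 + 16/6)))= 940/25953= 0.04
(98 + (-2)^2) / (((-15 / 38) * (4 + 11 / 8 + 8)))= -19.32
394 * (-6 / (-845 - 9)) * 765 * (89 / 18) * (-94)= -420266010 / 427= -984229.53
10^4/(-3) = -10000/3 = -3333.33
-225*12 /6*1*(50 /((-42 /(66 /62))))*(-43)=-5321250 /217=-24521.89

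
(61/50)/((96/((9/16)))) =183/25600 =0.01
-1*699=-699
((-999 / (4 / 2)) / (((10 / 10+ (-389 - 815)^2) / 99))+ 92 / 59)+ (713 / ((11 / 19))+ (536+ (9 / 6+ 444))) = 2214.57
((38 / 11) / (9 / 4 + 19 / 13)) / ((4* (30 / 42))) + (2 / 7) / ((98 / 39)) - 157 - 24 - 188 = -368.56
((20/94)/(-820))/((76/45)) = -0.00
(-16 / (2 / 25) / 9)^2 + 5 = 40405 / 81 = 498.83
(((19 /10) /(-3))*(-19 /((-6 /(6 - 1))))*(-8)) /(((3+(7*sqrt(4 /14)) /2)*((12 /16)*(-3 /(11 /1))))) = -5776 /27+2888*sqrt(14) /81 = -80.52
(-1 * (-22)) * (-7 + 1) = -132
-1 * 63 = -63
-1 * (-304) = 304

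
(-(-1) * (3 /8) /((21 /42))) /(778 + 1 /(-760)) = 190 /197093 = 0.00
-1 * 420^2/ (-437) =176400/ 437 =403.66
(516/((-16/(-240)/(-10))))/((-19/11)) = 851400/19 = 44810.53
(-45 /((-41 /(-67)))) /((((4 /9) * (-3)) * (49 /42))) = 27135 /574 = 47.27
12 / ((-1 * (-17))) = 12 / 17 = 0.71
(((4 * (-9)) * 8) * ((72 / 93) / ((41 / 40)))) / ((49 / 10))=-2764800 / 62279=-44.39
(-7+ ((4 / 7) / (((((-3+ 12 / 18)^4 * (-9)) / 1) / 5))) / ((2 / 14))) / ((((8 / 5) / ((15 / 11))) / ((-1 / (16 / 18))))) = 11466225 / 1690304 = 6.78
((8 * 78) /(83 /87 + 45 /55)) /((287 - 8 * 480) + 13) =-12441 /125080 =-0.10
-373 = -373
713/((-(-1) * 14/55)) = 39215/14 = 2801.07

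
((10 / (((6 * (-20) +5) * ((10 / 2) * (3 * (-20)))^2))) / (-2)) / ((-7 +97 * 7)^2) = 1 / 934778880000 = 0.00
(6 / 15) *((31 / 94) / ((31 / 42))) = 42 / 235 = 0.18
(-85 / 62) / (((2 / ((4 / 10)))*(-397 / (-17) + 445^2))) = -0.00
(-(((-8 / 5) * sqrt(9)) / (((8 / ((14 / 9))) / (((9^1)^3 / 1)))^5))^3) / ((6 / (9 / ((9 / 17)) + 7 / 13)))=103243625902720205158796178745545701249399559 / 1703936000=60591258065279567518261350000000000.00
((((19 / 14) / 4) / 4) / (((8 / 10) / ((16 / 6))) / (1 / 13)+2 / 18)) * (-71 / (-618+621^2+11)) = -3195 / 819352352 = -0.00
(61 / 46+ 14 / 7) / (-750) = -51 / 11500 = -0.00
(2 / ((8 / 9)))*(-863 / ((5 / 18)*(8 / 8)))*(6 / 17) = -2467.16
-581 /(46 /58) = -16849 /23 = -732.57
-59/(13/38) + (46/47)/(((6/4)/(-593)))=-1025350/1833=-559.38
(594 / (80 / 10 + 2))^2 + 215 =93584 / 25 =3743.36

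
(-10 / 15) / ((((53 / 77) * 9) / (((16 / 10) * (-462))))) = 189728 / 2385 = 79.55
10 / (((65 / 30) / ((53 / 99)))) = 1060 / 429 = 2.47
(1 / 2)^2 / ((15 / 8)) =2 / 15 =0.13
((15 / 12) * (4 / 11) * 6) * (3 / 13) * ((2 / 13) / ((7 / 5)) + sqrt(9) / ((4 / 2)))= 13185 / 13013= 1.01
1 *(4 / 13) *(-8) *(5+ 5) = -320 / 13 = -24.62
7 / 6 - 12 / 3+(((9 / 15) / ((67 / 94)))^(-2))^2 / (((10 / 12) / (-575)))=-1451348186647 / 1054011096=-1376.98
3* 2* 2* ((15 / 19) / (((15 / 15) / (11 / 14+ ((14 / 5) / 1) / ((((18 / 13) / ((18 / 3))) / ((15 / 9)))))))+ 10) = 42430 / 133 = 319.02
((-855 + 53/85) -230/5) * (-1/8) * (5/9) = 19133/306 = 62.53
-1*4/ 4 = -1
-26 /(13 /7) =-14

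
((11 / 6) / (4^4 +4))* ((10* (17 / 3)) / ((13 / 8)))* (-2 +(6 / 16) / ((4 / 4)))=-187 / 468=-0.40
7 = 7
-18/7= -2.57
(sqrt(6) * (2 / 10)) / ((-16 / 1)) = -sqrt(6) / 80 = -0.03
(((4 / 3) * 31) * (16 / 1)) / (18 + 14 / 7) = 496 / 15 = 33.07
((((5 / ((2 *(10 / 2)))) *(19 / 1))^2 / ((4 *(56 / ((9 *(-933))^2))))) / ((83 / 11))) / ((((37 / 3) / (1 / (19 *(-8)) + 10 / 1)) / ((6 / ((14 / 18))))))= 37003372293591 / 1572352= 23533771.25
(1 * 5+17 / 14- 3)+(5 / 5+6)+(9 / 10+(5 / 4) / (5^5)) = 194507 / 17500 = 11.11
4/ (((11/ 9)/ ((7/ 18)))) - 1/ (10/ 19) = -69/ 110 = -0.63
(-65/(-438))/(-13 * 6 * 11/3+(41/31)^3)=-387283/740334318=-0.00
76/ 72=19/ 18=1.06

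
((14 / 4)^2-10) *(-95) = -855 / 4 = -213.75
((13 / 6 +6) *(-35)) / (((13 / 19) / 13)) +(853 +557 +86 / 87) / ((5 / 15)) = -208429 / 174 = -1197.87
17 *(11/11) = 17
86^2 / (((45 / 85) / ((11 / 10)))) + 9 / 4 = 2766509 / 180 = 15369.49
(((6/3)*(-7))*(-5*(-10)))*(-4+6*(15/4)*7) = -107450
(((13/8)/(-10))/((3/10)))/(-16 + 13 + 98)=-13/2280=-0.01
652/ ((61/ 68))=726.82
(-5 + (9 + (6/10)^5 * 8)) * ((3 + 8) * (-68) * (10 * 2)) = -43216448/625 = -69146.32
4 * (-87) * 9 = -3132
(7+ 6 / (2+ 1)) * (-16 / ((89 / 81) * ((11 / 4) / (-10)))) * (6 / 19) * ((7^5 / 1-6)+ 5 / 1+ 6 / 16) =47047093920 / 18601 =2529277.67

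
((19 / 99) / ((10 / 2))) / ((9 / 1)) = 19 / 4455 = 0.00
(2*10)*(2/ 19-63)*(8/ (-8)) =23900/ 19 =1257.89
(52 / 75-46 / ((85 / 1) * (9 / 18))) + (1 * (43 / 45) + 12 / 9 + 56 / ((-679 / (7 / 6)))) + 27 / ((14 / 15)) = 159633911 / 5194350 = 30.73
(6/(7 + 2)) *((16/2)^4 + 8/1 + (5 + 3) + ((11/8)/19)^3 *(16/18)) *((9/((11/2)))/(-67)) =-242472017/3621552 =-66.95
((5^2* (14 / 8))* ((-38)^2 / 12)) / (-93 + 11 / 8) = -126350 / 2199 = -57.46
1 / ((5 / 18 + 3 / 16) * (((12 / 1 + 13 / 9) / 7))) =9072 / 8107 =1.12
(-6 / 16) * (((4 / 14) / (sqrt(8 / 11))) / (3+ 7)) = -3 * sqrt(22) / 1120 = -0.01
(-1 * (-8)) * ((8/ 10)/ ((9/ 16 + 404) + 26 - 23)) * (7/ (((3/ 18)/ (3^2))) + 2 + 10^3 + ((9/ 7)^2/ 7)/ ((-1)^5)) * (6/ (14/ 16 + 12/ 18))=84.32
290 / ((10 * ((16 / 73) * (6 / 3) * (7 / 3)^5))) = 514431 / 537824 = 0.96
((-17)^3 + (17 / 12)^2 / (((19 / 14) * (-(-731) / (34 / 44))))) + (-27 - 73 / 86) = -6394088801 / 1294128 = -4940.85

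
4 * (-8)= -32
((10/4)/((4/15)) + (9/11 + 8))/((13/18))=14409/572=25.19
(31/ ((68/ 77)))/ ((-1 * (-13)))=2387/ 884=2.70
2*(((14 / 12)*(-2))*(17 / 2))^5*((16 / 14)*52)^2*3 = -5267510446016 / 81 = -65030993160.69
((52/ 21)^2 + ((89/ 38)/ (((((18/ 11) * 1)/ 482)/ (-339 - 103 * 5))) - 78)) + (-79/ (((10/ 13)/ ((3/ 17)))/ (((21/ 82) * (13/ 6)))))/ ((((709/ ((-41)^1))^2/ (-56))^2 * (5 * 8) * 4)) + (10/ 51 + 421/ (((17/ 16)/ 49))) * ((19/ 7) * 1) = -214574091200195964685829/ 399929594769334700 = -536529.66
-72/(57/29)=-696/19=-36.63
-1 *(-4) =4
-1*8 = -8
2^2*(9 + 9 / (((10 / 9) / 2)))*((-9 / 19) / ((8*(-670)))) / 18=63 / 127300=0.00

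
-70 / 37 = -1.89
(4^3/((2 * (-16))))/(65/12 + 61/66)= -88/279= -0.32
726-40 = 686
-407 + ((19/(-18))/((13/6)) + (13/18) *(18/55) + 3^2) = -854248/2145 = -398.25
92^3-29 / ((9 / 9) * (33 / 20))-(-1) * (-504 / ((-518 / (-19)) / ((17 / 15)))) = 4753655032 / 6105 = 778649.47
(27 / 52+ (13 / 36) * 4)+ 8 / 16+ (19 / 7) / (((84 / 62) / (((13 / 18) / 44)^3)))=4677903337885 / 1898743182336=2.46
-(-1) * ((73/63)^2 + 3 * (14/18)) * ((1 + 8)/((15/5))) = 14590/1323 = 11.03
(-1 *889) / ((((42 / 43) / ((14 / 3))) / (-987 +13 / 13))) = 37691822 / 9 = 4187980.22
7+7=14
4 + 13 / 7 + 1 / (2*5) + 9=1047 / 70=14.96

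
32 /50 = 16 /25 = 0.64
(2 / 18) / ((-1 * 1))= -1 / 9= -0.11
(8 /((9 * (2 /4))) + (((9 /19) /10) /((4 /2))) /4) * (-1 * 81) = -219609 /1520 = -144.48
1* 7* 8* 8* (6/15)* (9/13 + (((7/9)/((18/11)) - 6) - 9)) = -13050688/5265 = -2478.76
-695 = -695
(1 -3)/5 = -2/5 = -0.40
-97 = -97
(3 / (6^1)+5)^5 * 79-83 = 12720373 / 32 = 397511.66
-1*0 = 0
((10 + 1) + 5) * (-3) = -48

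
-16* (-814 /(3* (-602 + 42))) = -814 /105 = -7.75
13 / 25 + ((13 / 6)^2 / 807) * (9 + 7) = 111319 / 181575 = 0.61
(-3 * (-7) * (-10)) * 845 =-177450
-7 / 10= -0.70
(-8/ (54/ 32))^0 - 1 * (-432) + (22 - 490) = -35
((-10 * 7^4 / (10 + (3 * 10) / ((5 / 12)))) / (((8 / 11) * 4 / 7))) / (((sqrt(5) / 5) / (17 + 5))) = -10168235 * sqrt(5) / 656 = -34659.85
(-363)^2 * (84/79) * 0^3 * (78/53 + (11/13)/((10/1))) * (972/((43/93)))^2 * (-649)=0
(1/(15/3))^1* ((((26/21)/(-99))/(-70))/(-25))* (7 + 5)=-52/3031875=-0.00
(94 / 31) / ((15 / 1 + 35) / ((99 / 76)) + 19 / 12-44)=-37224 / 49507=-0.75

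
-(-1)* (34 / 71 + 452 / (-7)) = -31854 / 497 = -64.09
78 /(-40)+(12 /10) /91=-705 /364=-1.94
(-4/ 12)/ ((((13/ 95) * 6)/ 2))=-0.81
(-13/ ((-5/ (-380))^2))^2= 5638207744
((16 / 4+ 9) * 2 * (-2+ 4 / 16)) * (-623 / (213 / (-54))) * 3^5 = -123987591 / 71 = -1746304.10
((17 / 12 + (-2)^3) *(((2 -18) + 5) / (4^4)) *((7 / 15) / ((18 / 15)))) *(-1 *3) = -6083 / 18432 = -0.33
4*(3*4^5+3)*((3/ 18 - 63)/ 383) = -772850/ 383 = -2017.89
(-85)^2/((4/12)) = 21675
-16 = -16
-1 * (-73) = 73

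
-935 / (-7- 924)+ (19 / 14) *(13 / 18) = 66511 / 33516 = 1.98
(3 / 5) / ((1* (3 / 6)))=6 / 5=1.20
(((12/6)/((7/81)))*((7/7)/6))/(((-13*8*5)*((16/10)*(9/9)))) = -0.00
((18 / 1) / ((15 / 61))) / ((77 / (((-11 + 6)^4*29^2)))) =38475750 / 77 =499685.06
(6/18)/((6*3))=1/54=0.02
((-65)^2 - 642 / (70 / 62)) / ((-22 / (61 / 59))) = -7806353 / 45430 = -171.83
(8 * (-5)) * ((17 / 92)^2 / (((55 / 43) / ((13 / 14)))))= -161551 / 162932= -0.99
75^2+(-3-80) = 5542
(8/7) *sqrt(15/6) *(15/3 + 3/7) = 152 *sqrt(10)/49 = 9.81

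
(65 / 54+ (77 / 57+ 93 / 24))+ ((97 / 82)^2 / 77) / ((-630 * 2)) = 239081252017 / 37184661360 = 6.43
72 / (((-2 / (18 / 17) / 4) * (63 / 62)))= -17856 / 119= -150.05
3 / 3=1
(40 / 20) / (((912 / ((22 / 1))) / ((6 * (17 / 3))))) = 187 / 114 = 1.64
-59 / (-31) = 59 / 31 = 1.90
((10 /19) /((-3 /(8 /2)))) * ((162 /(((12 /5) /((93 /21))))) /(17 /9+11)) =-62775 /3857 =-16.28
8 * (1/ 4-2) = -14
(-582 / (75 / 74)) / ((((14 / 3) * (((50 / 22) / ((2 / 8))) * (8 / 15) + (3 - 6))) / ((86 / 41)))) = -61113492 / 437675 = -139.63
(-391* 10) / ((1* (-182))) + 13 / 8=23.11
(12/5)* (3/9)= 4/5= 0.80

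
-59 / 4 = -14.75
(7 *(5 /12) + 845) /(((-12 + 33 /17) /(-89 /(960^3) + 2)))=-12242976152209 /72619130880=-168.59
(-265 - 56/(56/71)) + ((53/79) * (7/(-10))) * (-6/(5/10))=-130494/395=-330.36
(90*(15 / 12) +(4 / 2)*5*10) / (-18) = -425 / 36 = -11.81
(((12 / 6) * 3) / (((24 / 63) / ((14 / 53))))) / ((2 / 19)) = 8379 / 212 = 39.52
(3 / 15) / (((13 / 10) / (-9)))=-18 / 13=-1.38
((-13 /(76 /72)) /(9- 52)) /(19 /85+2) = 2210 /17157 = 0.13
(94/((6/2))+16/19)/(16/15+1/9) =27510/1007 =27.32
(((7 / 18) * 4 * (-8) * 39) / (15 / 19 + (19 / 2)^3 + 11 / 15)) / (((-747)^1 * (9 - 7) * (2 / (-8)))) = -2213120 / 1462840389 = -0.00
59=59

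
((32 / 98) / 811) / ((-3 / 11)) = -0.00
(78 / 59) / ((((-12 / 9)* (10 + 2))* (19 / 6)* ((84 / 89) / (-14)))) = 3471 / 8968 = 0.39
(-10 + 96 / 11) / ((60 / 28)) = -98 / 165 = -0.59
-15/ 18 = -5/ 6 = -0.83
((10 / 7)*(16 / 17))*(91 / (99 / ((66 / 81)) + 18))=4160 / 4743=0.88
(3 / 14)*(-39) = -117 / 14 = -8.36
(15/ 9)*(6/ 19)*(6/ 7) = 60/ 133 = 0.45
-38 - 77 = -115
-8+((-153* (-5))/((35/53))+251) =9810/7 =1401.43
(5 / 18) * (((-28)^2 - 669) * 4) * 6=2300 / 3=766.67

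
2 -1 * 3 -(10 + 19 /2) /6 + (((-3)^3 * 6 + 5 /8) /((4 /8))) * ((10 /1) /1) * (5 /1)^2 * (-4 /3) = 1290949 /12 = 107579.08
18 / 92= 9 / 46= 0.20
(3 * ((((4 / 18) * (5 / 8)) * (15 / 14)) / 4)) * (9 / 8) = 225 / 1792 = 0.13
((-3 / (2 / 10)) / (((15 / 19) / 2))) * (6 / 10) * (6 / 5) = -684 / 25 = -27.36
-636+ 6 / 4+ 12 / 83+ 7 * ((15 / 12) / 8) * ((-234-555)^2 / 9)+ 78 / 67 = 13350030667 / 177952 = 75020.40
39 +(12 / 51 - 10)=497 / 17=29.24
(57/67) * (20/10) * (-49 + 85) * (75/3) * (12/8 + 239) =24675300/67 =368288.06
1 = 1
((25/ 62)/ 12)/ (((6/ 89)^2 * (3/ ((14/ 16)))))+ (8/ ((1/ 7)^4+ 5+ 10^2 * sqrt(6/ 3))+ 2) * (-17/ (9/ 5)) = -9977117647818625/ 596947324997376 -98001617000 * sqrt(2)/ 259091720919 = -17.25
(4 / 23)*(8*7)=224 / 23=9.74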